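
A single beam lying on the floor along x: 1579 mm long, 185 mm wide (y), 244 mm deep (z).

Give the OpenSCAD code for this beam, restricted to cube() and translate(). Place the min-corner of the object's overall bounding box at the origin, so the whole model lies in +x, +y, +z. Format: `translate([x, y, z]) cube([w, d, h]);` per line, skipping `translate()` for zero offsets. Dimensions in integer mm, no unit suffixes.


cube([1579, 185, 244]);


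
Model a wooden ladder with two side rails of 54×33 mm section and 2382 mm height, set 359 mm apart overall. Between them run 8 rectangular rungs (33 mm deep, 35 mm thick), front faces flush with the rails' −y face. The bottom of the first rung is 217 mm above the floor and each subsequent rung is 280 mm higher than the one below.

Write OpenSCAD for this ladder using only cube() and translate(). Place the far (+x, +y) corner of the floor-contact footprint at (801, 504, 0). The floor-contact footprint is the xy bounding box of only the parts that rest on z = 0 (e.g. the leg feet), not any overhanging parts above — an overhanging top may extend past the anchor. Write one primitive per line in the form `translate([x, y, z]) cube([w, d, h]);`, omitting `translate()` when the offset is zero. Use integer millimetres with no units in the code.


translate([442, 471, 0]) cube([54, 33, 2382]);
translate([747, 471, 0]) cube([54, 33, 2382]);
translate([496, 471, 217]) cube([251, 33, 35]);
translate([496, 471, 497]) cube([251, 33, 35]);
translate([496, 471, 777]) cube([251, 33, 35]);
translate([496, 471, 1057]) cube([251, 33, 35]);
translate([496, 471, 1337]) cube([251, 33, 35]);
translate([496, 471, 1617]) cube([251, 33, 35]);
translate([496, 471, 1897]) cube([251, 33, 35]);
translate([496, 471, 2177]) cube([251, 33, 35]);


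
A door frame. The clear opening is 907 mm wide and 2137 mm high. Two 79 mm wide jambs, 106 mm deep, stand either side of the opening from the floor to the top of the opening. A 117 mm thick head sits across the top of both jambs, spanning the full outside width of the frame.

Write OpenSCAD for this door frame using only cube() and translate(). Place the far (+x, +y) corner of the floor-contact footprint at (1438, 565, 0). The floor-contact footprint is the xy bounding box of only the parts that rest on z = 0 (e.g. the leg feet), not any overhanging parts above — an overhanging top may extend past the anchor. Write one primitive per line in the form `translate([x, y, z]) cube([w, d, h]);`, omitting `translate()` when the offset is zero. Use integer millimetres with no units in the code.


translate([373, 459, 0]) cube([79, 106, 2137]);
translate([1359, 459, 0]) cube([79, 106, 2137]);
translate([373, 459, 2137]) cube([1065, 106, 117]);


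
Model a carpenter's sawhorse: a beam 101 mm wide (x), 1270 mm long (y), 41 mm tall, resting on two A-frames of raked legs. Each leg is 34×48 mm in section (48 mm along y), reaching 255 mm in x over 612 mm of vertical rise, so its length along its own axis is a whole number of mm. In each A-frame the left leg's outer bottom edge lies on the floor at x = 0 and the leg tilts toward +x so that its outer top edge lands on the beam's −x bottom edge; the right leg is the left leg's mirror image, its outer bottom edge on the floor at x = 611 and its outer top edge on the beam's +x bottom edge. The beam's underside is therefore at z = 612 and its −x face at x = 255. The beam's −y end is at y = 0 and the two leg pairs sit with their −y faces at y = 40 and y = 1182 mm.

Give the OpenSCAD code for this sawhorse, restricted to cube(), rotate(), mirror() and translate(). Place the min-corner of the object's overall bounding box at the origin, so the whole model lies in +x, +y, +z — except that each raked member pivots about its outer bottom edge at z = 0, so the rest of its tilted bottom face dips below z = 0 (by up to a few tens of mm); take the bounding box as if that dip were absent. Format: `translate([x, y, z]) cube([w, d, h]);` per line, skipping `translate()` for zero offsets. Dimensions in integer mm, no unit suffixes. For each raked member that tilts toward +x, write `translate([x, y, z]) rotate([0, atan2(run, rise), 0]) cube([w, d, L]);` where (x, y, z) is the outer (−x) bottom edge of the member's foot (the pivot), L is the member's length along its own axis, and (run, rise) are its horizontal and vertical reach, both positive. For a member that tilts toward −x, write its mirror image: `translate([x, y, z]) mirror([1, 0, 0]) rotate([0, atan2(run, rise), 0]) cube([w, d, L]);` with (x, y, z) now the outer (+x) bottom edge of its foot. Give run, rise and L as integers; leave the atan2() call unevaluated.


translate([255, 0, 612]) cube([101, 1270, 41]);
translate([0, 40, 0]) rotate([0, atan2(255, 612), 0]) cube([34, 48, 663]);
translate([611, 40, 0]) mirror([1, 0, 0]) rotate([0, atan2(255, 612), 0]) cube([34, 48, 663]);
translate([0, 1182, 0]) rotate([0, atan2(255, 612), 0]) cube([34, 48, 663]);
translate([611, 1182, 0]) mirror([1, 0, 0]) rotate([0, atan2(255, 612), 0]) cube([34, 48, 663]);


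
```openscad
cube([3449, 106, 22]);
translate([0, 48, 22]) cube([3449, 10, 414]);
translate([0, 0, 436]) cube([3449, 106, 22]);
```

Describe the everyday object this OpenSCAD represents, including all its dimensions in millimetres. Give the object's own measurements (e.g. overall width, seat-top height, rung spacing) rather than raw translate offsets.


An I-beam lying along x, 3449 mm long. Overall section height 458 mm. Two flanges 106 mm wide (y) and 22 mm thick, one on the floor and one at the top; a web 10 mm thick runs between them, centred on the flange width.


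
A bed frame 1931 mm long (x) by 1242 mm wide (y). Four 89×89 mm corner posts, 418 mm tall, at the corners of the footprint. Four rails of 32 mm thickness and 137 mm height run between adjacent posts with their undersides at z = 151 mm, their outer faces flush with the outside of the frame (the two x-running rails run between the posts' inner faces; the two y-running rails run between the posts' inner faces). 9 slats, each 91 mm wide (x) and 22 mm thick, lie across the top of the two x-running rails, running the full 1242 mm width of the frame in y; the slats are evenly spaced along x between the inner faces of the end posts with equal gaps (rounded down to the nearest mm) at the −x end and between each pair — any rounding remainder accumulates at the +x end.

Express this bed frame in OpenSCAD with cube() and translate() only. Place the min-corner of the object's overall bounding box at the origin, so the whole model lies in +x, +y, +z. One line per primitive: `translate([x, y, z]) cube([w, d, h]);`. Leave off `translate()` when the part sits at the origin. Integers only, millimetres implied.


// slat z = rail_z + rail_h = 151 + 137 = 288
// slat gap = ⌊(1753 − 9·91) / 10⌋ = 93
cube([89, 89, 418]);
translate([0, 1153, 0]) cube([89, 89, 418]);
translate([1842, 0, 0]) cube([89, 89, 418]);
translate([1842, 1153, 0]) cube([89, 89, 418]);
translate([89, 0, 151]) cube([1753, 32, 137]);
translate([89, 1210, 151]) cube([1753, 32, 137]);
translate([0, 89, 151]) cube([32, 1064, 137]);
translate([1899, 89, 151]) cube([32, 1064, 137]);
translate([182, 0, 288]) cube([91, 1242, 22]);
translate([366, 0, 288]) cube([91, 1242, 22]);
translate([550, 0, 288]) cube([91, 1242, 22]);
translate([734, 0, 288]) cube([91, 1242, 22]);
translate([918, 0, 288]) cube([91, 1242, 22]);
translate([1102, 0, 288]) cube([91, 1242, 22]);
translate([1286, 0, 288]) cube([91, 1242, 22]);
translate([1470, 0, 288]) cube([91, 1242, 22]);
translate([1654, 0, 288]) cube([91, 1242, 22]);


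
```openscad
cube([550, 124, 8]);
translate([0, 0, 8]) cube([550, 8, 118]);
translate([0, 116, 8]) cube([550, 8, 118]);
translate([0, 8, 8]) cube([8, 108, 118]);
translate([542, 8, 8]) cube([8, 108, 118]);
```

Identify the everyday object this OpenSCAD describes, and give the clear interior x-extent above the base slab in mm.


An open box. The internal width is 534 mm.

A 550×124 base slab with four walls standing on it — an open box. The base is 550 mm wide and the walls are 8 mm thick, so the internal width is 550 − 2 × 8 = 534 mm.


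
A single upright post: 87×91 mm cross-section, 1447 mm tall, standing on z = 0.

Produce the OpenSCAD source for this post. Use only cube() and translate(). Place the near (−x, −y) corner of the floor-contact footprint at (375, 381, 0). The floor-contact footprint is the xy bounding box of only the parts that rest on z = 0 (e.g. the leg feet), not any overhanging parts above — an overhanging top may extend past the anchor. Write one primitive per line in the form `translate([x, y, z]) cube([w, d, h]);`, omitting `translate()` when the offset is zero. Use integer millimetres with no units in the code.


translate([375, 381, 0]) cube([87, 91, 1447]);


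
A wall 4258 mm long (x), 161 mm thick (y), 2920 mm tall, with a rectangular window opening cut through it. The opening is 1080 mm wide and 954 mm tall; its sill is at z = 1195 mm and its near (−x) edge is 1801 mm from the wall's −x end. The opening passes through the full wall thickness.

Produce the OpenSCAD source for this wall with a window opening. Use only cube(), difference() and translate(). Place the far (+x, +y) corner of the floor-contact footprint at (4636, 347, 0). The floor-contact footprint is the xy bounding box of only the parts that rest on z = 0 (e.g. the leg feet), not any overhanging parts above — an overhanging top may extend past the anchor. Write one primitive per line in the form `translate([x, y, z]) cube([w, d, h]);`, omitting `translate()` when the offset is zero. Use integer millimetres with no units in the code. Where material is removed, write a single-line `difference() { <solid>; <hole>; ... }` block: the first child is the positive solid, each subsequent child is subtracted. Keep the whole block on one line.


difference() { translate([378, 186, 0]) cube([4258, 161, 2920]); translate([2179, 186, 1195]) cube([1080, 161, 954]); }


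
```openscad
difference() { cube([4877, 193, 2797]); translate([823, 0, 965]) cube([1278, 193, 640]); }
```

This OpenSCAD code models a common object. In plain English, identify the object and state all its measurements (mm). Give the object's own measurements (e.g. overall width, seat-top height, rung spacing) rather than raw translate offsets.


A wall 4877 mm long (x), 193 mm thick (y), 2797 mm tall, with a rectangular window opening cut through it. The opening is 1278 mm wide and 640 mm tall; its sill is at z = 965 mm and its near (−x) edge is 823 mm from the wall's −x end. The opening passes through the full wall thickness.


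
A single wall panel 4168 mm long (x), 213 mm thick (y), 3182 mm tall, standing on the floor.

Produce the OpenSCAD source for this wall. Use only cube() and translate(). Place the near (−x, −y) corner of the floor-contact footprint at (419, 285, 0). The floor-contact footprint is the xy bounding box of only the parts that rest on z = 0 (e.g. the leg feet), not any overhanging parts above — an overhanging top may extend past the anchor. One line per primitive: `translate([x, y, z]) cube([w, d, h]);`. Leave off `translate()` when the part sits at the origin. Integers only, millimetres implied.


translate([419, 285, 0]) cube([4168, 213, 3182]);


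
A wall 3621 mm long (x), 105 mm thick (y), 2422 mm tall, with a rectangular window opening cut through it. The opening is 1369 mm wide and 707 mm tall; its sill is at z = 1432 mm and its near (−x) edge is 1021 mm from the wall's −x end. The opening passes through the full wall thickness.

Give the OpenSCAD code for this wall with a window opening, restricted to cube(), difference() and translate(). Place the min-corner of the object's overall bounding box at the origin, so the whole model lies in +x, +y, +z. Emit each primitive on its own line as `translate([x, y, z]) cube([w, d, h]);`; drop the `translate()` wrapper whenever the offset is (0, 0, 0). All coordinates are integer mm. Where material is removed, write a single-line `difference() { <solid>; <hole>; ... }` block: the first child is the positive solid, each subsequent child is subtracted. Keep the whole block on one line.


difference() { cube([3621, 105, 2422]); translate([1021, 0, 1432]) cube([1369, 105, 707]); }


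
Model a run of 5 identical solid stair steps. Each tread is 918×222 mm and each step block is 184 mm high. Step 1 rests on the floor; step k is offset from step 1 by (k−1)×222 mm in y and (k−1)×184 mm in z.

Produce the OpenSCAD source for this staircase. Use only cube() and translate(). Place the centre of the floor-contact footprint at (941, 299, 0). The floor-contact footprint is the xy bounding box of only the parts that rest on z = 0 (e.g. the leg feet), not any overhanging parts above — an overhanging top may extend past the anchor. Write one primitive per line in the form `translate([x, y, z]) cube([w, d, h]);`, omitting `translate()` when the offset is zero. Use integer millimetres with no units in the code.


translate([482, 188, 0]) cube([918, 222, 184]);
translate([482, 410, 184]) cube([918, 222, 184]);
translate([482, 632, 368]) cube([918, 222, 184]);
translate([482, 854, 552]) cube([918, 222, 184]);
translate([482, 1076, 736]) cube([918, 222, 184]);


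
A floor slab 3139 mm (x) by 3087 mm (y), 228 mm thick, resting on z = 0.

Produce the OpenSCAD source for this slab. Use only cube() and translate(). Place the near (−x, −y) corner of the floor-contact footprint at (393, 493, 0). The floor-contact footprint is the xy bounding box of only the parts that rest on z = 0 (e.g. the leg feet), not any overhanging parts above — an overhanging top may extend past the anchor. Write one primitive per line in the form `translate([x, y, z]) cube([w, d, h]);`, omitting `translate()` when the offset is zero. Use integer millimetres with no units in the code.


translate([393, 493, 0]) cube([3139, 3087, 228]);


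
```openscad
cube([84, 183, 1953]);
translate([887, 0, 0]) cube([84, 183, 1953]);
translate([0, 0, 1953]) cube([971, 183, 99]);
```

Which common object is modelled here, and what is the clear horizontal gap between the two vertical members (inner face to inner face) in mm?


A door frame. The clear opening width is 803 mm.

Two 1953 mm tall posts with a header on top — a door frame. The left jamb is 84 mm wide at x = 0; the right jamb starts at x = 887. The clear opening is 887 − 84 = 803 mm.


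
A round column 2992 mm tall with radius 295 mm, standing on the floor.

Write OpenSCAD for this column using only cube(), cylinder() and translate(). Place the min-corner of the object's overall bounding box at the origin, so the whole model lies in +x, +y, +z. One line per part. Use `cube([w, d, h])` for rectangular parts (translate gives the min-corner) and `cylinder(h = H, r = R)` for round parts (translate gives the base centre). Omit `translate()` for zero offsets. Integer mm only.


translate([295, 295, 0]) cylinder(h = 2992, r = 295);


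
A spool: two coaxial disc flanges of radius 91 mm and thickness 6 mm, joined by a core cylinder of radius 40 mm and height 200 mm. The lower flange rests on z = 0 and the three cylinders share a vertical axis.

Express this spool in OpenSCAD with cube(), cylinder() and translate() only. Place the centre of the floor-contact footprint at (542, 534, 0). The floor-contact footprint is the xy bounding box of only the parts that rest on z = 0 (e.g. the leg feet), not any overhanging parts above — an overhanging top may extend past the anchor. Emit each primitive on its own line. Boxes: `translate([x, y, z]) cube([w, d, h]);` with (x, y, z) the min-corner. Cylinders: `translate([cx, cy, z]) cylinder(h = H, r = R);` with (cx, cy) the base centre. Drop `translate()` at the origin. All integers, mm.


translate([542, 534, 0]) cylinder(h = 6, r = 91);
translate([542, 534, 6]) cylinder(h = 200, r = 40);
translate([542, 534, 206]) cylinder(h = 6, r = 91);


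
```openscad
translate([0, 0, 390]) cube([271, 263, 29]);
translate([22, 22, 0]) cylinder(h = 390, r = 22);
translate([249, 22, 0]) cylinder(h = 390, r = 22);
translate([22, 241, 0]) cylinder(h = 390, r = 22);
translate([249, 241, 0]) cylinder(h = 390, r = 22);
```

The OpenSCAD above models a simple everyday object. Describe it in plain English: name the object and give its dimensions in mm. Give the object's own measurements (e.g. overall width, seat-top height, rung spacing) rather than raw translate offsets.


A simple wooden stool: a rectangular seat 271 mm (x) by 263 mm (y), 29 mm thick, top face at z = 419 mm, on four round legs, each 44 mm in diameter. The legs rest on z = 0, each leg's axis is inset half a diameter from the nearest pair of seat edges (so the leg's bounding box is flush with the corner).


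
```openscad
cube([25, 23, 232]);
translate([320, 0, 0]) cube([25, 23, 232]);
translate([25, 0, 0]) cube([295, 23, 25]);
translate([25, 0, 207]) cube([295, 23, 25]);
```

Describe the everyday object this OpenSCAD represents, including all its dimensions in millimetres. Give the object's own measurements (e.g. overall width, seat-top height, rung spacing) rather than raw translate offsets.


A rectangular picture frame lying in the x–z plane (depth along y). The opening is 295 mm wide (x) by 182 mm tall (z), surrounded by a border 25 mm wide on all four sides. The frame is 23 mm deep and is made of two full-height vertical stiles with two horizontal rails fitted between them.


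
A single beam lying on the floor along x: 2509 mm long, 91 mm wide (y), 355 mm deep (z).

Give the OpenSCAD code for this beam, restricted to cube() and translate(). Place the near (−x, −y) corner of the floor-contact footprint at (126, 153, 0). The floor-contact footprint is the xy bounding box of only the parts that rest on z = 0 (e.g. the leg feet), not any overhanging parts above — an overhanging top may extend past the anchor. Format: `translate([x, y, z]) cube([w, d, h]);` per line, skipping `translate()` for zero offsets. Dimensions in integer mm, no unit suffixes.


translate([126, 153, 0]) cube([2509, 91, 355]);


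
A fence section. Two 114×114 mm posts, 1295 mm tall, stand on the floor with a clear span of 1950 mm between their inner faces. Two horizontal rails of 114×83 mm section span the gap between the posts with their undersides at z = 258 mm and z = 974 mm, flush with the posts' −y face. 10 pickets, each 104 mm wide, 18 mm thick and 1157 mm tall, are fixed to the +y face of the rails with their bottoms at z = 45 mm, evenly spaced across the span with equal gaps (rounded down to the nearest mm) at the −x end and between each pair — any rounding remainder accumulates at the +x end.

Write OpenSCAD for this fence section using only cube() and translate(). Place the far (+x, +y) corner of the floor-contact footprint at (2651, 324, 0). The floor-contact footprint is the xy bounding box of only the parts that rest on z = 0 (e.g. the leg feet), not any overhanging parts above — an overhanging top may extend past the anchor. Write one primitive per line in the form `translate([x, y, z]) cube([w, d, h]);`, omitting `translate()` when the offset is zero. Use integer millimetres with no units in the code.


translate([473, 210, 0]) cube([114, 114, 1295]);
translate([2537, 210, 0]) cube([114, 114, 1295]);
translate([587, 210, 258]) cube([1950, 114, 83]);
translate([587, 210, 974]) cube([1950, 114, 83]);
translate([669, 324, 45]) cube([104, 18, 1157]);
translate([855, 324, 45]) cube([104, 18, 1157]);
translate([1041, 324, 45]) cube([104, 18, 1157]);
translate([1227, 324, 45]) cube([104, 18, 1157]);
translate([1413, 324, 45]) cube([104, 18, 1157]);
translate([1599, 324, 45]) cube([104, 18, 1157]);
translate([1785, 324, 45]) cube([104, 18, 1157]);
translate([1971, 324, 45]) cube([104, 18, 1157]);
translate([2157, 324, 45]) cube([104, 18, 1157]);
translate([2343, 324, 45]) cube([104, 18, 1157]);


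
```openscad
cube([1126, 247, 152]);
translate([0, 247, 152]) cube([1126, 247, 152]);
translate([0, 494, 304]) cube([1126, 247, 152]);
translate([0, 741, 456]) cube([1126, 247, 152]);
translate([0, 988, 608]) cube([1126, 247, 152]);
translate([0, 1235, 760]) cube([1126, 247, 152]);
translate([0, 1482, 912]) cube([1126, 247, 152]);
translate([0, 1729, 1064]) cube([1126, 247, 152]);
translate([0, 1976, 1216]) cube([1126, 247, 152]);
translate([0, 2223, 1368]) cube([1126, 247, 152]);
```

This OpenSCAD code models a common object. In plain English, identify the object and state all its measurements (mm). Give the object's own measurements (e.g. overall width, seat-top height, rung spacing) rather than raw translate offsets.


A straight staircase of 10 solid steps. Each step is 1126 mm wide (x), 247 mm deep (y, the going) and 152 mm tall (the rise). The first step rests on the floor; each subsequent step sits one going further in +y and one rise higher in +z, directly behind and above the previous step with no overlap.


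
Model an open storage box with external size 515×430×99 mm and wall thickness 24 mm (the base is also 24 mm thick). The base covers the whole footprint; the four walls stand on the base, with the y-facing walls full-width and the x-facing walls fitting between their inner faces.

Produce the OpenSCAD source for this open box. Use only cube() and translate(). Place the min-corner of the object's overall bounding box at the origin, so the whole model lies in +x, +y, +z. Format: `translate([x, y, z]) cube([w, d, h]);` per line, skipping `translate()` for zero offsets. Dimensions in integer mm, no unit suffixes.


cube([515, 430, 24]);
translate([0, 0, 24]) cube([515, 24, 75]);
translate([0, 406, 24]) cube([515, 24, 75]);
translate([0, 24, 24]) cube([24, 382, 75]);
translate([491, 24, 24]) cube([24, 382, 75]);


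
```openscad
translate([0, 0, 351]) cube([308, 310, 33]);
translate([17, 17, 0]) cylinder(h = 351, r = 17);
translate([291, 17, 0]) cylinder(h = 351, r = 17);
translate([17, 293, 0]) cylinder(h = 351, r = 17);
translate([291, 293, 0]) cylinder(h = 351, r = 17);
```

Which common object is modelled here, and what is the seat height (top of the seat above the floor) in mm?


A stool. The seat height is 384 mm.

A 308×310×33 slab at z = 351 on four corner cylinders — a stool. The seat top is 351 + 33 = 384 mm.


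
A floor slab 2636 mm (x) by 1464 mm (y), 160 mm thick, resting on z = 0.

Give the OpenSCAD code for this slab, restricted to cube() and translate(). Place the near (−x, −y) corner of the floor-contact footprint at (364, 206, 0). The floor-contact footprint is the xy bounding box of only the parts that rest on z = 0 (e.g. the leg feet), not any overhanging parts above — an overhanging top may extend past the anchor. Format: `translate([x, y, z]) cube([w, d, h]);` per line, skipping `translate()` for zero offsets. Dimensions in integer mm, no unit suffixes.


translate([364, 206, 0]) cube([2636, 1464, 160]);


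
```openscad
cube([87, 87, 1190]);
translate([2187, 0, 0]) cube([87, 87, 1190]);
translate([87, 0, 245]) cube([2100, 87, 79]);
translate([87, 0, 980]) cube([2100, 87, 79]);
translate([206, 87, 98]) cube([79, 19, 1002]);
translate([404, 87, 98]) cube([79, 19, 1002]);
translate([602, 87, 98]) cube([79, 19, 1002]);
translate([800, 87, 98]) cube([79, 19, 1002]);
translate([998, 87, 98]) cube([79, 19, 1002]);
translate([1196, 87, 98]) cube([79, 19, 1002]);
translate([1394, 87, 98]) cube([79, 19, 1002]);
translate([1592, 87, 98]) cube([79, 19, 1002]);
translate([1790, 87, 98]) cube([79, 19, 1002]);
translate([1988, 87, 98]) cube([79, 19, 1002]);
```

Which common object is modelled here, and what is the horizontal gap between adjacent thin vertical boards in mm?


A fence section. The picket gap is 119 mm.

Two posts, two rails, 10 pickets — a fence section. Span 2100 mm holds 10 pickets of 79 mm with 11 equal gaps: ⌊(2100 − 10·79) / 11⌋ = 119 mm.


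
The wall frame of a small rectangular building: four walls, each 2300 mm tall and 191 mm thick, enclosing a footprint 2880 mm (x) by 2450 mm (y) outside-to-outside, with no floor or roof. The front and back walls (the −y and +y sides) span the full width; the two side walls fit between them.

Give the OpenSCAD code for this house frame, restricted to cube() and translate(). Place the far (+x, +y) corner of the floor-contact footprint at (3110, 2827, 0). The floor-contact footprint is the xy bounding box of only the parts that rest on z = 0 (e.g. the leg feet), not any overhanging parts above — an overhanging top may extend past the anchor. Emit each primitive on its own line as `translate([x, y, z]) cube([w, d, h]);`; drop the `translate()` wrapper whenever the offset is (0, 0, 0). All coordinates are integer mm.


translate([230, 377, 0]) cube([2880, 191, 2300]);
translate([230, 2636, 0]) cube([2880, 191, 2300]);
translate([230, 568, 0]) cube([191, 2068, 2300]);
translate([2919, 568, 0]) cube([191, 2068, 2300]);


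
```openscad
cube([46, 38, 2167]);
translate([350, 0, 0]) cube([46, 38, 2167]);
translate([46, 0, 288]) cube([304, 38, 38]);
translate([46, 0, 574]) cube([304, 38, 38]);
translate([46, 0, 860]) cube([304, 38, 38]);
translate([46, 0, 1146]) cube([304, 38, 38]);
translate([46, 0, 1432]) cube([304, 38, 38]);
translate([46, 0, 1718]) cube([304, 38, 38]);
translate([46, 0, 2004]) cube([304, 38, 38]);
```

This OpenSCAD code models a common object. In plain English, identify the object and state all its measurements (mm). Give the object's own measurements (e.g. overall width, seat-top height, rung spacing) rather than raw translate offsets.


A straight ladder. Two 46×38 mm vertical rails, 2167 mm tall, stand 396 mm apart (outside-to-outside) with their front faces coplanar on the −y side. 7 rungs, each 38 mm deep and 38 mm tall, span between the inner faces of the rails, front faces flush with the rails. The lowest rung's underside is at z = 288 mm and rungs are spaced 286 mm apart (underside to underside).


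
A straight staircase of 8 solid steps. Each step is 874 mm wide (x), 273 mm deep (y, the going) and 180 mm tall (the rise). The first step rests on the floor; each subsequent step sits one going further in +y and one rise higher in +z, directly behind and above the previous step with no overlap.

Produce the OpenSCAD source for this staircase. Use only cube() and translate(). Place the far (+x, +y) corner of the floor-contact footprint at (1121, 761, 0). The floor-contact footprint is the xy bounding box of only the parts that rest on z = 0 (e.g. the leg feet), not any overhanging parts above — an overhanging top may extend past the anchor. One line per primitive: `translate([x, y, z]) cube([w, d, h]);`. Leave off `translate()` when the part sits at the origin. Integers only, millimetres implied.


translate([247, 488, 0]) cube([874, 273, 180]);
translate([247, 761, 180]) cube([874, 273, 180]);
translate([247, 1034, 360]) cube([874, 273, 180]);
translate([247, 1307, 540]) cube([874, 273, 180]);
translate([247, 1580, 720]) cube([874, 273, 180]);
translate([247, 1853, 900]) cube([874, 273, 180]);
translate([247, 2126, 1080]) cube([874, 273, 180]);
translate([247, 2399, 1260]) cube([874, 273, 180]);


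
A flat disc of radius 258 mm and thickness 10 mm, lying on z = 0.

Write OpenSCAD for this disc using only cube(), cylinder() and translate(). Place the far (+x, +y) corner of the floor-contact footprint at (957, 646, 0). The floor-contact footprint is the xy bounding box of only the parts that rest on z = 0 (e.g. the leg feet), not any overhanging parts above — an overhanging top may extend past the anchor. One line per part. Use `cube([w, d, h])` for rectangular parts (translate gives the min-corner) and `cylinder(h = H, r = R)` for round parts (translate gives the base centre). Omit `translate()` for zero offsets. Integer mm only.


translate([699, 388, 0]) cylinder(h = 10, r = 258);


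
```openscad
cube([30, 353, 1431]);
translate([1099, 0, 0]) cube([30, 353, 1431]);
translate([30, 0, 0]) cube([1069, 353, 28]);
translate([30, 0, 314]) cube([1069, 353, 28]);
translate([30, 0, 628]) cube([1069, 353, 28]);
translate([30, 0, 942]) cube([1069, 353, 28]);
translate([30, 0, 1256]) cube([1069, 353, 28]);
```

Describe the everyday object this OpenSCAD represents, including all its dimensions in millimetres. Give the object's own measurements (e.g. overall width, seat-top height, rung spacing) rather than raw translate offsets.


An open bookshelf. Two side panels, each 30 mm thick, 353 mm deep and 1431 mm tall, stand 1129 mm apart (outside-to-outside). Between them sit 5 shelves, each 28 mm thick and 353 mm deep, spanning the full gap between the sides. The bottom shelf rests on the floor (its underside at z = 0) and the clear gap between one shelf's top and the next shelf's underside is 286 mm.


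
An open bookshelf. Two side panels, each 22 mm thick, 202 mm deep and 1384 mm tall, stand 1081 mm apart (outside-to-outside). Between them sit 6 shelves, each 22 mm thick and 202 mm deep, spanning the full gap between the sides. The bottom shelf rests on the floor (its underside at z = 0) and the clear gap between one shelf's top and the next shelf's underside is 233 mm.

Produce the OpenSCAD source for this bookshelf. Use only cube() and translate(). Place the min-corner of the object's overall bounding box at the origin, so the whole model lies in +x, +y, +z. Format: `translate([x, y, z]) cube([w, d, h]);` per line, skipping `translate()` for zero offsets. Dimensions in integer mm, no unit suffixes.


cube([22, 202, 1384]);
translate([1059, 0, 0]) cube([22, 202, 1384]);
translate([22, 0, 0]) cube([1037, 202, 22]);
translate([22, 0, 255]) cube([1037, 202, 22]);
translate([22, 0, 510]) cube([1037, 202, 22]);
translate([22, 0, 765]) cube([1037, 202, 22]);
translate([22, 0, 1020]) cube([1037, 202, 22]);
translate([22, 0, 1275]) cube([1037, 202, 22]);


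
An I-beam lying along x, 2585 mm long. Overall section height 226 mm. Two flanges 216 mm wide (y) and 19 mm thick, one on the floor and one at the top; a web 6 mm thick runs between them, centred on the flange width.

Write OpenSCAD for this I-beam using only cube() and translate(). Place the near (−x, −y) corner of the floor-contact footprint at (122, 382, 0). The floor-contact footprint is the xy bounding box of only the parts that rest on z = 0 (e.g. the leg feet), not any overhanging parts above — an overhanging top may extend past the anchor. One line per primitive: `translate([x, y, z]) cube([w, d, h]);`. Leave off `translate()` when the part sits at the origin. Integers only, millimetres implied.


translate([122, 382, 0]) cube([2585, 216, 19]);
translate([122, 487, 19]) cube([2585, 6, 188]);
translate([122, 382, 207]) cube([2585, 216, 19]);


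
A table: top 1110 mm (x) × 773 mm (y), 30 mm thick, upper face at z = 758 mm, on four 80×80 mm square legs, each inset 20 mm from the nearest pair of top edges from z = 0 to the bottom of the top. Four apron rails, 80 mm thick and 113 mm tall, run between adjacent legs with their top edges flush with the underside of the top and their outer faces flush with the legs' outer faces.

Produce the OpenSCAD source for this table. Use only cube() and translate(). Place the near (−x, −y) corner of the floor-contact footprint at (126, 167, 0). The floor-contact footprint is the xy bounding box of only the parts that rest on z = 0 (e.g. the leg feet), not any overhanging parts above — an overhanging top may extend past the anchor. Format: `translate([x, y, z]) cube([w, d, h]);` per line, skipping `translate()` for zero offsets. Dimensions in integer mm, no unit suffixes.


// leg_h = 758 - 30 = 728
// apron z = 728 - 113 = 615
translate([106, 147, 728]) cube([1110, 773, 30]);
translate([126, 167, 0]) cube([80, 80, 728]);
translate([1116, 167, 0]) cube([80, 80, 728]);
translate([126, 820, 0]) cube([80, 80, 728]);
translate([1116, 820, 0]) cube([80, 80, 728]);
translate([206, 167, 615]) cube([910, 80, 113]);
translate([206, 820, 615]) cube([910, 80, 113]);
translate([126, 247, 615]) cube([80, 573, 113]);
translate([1116, 247, 615]) cube([80, 573, 113]);


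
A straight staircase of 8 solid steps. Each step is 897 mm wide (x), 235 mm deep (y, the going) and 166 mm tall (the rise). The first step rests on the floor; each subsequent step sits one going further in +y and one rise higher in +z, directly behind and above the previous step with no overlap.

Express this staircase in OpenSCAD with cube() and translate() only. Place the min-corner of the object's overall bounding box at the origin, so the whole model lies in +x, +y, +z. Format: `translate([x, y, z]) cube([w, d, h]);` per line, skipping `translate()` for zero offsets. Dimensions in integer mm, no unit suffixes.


cube([897, 235, 166]);
translate([0, 235, 166]) cube([897, 235, 166]);
translate([0, 470, 332]) cube([897, 235, 166]);
translate([0, 705, 498]) cube([897, 235, 166]);
translate([0, 940, 664]) cube([897, 235, 166]);
translate([0, 1175, 830]) cube([897, 235, 166]);
translate([0, 1410, 996]) cube([897, 235, 166]);
translate([0, 1645, 1162]) cube([897, 235, 166]);


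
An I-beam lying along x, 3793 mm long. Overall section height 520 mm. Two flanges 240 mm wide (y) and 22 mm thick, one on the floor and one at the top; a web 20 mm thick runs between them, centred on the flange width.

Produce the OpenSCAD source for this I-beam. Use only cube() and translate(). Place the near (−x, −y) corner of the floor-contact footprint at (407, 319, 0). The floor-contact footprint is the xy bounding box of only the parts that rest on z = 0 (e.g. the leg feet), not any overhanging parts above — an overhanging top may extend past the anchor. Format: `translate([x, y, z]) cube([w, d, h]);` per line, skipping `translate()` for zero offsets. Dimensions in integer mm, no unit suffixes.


translate([407, 319, 0]) cube([3793, 240, 22]);
translate([407, 429, 22]) cube([3793, 20, 476]);
translate([407, 319, 498]) cube([3793, 240, 22]);


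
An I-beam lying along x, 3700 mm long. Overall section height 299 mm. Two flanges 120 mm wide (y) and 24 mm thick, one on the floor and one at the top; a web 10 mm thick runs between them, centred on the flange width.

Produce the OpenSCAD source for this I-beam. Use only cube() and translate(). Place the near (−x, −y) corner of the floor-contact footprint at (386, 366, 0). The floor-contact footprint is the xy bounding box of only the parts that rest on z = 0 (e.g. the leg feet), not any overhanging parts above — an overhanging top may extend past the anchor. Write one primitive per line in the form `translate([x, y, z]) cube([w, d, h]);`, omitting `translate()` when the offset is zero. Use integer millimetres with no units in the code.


translate([386, 366, 0]) cube([3700, 120, 24]);
translate([386, 421, 24]) cube([3700, 10, 251]);
translate([386, 366, 275]) cube([3700, 120, 24]);


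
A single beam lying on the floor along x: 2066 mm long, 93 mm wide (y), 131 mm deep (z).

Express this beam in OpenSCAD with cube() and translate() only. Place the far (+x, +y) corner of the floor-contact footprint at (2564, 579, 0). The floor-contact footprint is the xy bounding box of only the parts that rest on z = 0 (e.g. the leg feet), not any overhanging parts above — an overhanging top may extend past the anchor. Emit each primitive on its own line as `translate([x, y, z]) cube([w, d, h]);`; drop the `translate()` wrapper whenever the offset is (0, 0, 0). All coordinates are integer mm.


translate([498, 486, 0]) cube([2066, 93, 131]);


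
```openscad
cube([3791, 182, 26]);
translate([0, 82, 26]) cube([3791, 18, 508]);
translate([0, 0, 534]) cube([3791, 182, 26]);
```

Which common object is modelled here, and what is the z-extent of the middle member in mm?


An I-beam. The web height is 508 mm.

Two wide flanges with a thin centred web — an I-beam. Overall 560 mm minus two 26 mm flanges gives a web of 560 − 2·26 = 508 mm.


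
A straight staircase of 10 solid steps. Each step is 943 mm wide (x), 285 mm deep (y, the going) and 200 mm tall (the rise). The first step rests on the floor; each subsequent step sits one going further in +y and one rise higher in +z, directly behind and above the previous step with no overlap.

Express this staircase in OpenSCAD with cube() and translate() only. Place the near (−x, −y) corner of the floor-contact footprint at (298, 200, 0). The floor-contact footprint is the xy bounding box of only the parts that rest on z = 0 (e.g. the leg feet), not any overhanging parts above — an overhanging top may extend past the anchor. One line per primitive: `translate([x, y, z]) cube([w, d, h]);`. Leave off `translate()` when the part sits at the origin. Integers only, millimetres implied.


translate([298, 200, 0]) cube([943, 285, 200]);
translate([298, 485, 200]) cube([943, 285, 200]);
translate([298, 770, 400]) cube([943, 285, 200]);
translate([298, 1055, 600]) cube([943, 285, 200]);
translate([298, 1340, 800]) cube([943, 285, 200]);
translate([298, 1625, 1000]) cube([943, 285, 200]);
translate([298, 1910, 1200]) cube([943, 285, 200]);
translate([298, 2195, 1400]) cube([943, 285, 200]);
translate([298, 2480, 1600]) cube([943, 285, 200]);
translate([298, 2765, 1800]) cube([943, 285, 200]);


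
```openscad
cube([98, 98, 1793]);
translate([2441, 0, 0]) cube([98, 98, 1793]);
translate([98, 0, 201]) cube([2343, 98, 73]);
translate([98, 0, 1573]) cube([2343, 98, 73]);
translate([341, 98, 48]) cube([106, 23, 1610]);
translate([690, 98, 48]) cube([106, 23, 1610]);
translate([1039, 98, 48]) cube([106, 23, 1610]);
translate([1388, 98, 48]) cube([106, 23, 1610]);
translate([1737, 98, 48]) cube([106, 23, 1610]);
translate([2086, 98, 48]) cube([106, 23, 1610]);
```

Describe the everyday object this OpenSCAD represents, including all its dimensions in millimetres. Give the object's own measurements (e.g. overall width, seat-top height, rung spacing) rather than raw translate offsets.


A fence section. Two 98×98 mm posts, 1793 mm tall, stand on the floor with a clear span of 2343 mm between their inner faces. Two horizontal rails of 98×73 mm section span the gap between the posts with their undersides at z = 201 mm and z = 1573 mm, flush with the posts' −y face. 6 pickets, each 106 mm wide, 23 mm thick and 1610 mm tall, are fixed to the +y face of the rails with their bottoms at z = 48 mm, spaced across the span with a 243 mm gap after the −x post and between neighbouring pickets, with 249 mm left before the +x post.


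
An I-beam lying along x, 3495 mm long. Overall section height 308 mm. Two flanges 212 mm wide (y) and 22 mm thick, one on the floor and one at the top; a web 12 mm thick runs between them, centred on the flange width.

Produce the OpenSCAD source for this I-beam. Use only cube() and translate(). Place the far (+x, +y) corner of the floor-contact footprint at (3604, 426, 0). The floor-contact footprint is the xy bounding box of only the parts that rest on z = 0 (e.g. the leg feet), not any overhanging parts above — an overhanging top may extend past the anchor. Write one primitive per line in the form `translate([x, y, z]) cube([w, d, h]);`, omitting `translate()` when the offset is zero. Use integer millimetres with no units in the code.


translate([109, 214, 0]) cube([3495, 212, 22]);
translate([109, 314, 22]) cube([3495, 12, 264]);
translate([109, 214, 286]) cube([3495, 212, 22]);


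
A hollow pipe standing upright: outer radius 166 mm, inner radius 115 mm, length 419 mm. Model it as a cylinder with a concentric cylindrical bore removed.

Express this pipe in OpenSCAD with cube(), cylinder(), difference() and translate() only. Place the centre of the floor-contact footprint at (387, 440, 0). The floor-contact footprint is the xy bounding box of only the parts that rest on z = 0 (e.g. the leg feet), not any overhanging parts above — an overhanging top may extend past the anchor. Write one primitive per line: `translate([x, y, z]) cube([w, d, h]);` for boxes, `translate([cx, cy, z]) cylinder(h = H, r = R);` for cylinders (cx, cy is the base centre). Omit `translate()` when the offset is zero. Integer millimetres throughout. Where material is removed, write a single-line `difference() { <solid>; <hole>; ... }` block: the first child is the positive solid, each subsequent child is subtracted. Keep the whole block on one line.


difference() { translate([387, 440, 0]) cylinder(h = 419, r = 166); translate([387, 440, 0]) cylinder(h = 419, r = 115); }
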